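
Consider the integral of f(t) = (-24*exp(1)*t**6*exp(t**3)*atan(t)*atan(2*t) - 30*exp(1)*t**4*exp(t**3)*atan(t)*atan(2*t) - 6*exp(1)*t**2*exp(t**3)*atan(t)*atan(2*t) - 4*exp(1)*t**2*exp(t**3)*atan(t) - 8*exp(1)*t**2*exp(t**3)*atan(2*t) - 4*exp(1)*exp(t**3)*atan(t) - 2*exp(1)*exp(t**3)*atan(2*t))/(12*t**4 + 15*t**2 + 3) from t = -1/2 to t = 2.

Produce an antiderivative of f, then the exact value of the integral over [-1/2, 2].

Antiderivative: F(t) = -2*exp(1)*exp(t**3)*atan(t)*atan(2*t)/3; value = -2*exp(9)*atan(2)*atan(4)/3 + pi*exp(7/8)*atan(1/2)/6

An antiderivative F(t) passes only if d/dt[F] lands on f(t) exactly.
F(t) = -2*exp(1)*exp(t**3)*atan(t)*atan(2*t)/3 is an antiderivative of f.
Check: d/dt[-2*exp(1)*exp(t**3)*atan(t)*atan(2*t)/3] = (-24*exp(1)*t**6*exp(t**3)*atan(t)*atan(2*t) - 30*exp(1)*t**4*exp(t**3)*atan(t)*atan(2*t) - 6*exp(1)*t**2*exp(t**3)*atan(t)*atan(2*t) - 4*exp(1)*t**2*exp(t**3)*atan(t) - 8*exp(1)*t**2*exp(t**3)*atan(2*t) - 4*exp(1)*exp(t**3)*atan(t) - 2*exp(1)*exp(t**3)*atan(2*t))/(12*t**4 + 15*t**2 + 3) = f(t).
F(2) = -2*exp(9)*atan(2)*atan(4)/3; F(-1/2) = -pi*exp(7/8)*atan(1/2)/6.
Integral = F(2) - F(-1/2) = -2*exp(9)*atan(2)*atan(4)/3 + pi*exp(7/8)*atan(1/2)/6.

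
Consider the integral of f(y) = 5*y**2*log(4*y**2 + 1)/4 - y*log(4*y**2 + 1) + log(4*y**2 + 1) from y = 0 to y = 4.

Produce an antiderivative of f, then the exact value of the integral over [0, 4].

The integrand splits into summands that can be handled one at a time.
F(y) = (-40*y**3 + 72*y**2 + 12*y*(5*y**2 - 6*y + 12)*log(4*y**2 + 1) - 258*y - 18*log(y**2 + 1/4) + 129*atan(2*y))/144 is an antiderivative of f.
Check: d/dy[(-40*y**3 + 72*y**2 + 12*y*(5*y**2 - 6*y + 12)*log(4*y**2 + 1) - 258*y - 18*log(y**2 + 1/4) + 129*atan(2*y))/144] = 5*y**2*log(4*y**2 + 1)/4 - y*log(4*y**2 + 1) + log(4*y**2 + 1) = f(y).
F(4) = -305/18 - log(65/4)/8 + 43*atan(8)/48 + 68*log(65)/3; F(0) = log(4)/8.
Integral = F(4) - F(0) = -305/18 - log(65/4)/8 - log(4)/8 + 43*atan(8)/48 + 68*log(65)/3.

Antiderivative: F(y) = (-40*y**3 + 72*y**2 + 12*y*(5*y**2 - 6*y + 12)*log(4*y**2 + 1) - 258*y - 18*log(y**2 + 1/4) + 129*atan(2*y))/144; value = -305/18 - log(65/4)/8 - log(4)/8 + 43*atan(8)/48 + 68*log(65)/3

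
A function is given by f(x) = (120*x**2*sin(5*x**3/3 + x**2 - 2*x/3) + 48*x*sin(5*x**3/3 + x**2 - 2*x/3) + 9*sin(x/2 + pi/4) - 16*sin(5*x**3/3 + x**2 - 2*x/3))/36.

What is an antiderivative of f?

An antiderivative is F(x) = -cos(x/2 + pi/4)/2 - 2*cos(5*x**3/3 + x**2 - 2*x/3)/3.

Any candidate F(x) must reproduce f(x) exactly when differentiated.
Check: d/dx[-cos(x/2 + pi/4)/2 - 2*cos(5*x**3/3 + x**2 - 2*x/3)/3] = 10*x**2*sin(5*x**3/3 + x**2 - 2*x/3)/3 + 4*x*sin(5*x**3/3 + x**2 - 2*x/3)/3 + sin(x/2 + pi/4)/4 - 4*sin(5*x**3/3 + x**2 - 2*x/3)/9, which equals f(x).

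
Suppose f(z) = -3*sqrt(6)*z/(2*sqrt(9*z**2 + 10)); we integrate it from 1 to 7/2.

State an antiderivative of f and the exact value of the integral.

The substitution u = 3*z**2/2 + 5/3 works: f is exactly (dF/du)*(du/dz) for that inner function.
F(z) = -sqrt(6)*sqrt(9*z**2 + 10)/6 is an antiderivative of f.
Check: d/dz[-sqrt(6)*sqrt(9*z**2 + 10)/6] = -3*sqrt(6)*z/(2*sqrt(9*z**2 + 10)) = f(z).
F(7/2) = -sqrt(2886)/12; F(1) = -sqrt(114)/6.
Integral = F(7/2) - F(1) = -sqrt(2886)/12 + sqrt(114)/6.

Antiderivative: F(z) = -sqrt(6)*sqrt(9*z**2 + 10)/6; value = -sqrt(2886)/12 + sqrt(114)/6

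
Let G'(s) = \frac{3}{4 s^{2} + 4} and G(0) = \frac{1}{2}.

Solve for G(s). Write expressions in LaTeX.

G(s) = \frac{3 \operatorname{atan}{\left(s \right)}}{4} + \frac{1}{2}

A first test for any G(s): its s-derivative must equal the given G'(s).
A general antiderivative is \frac{3 \operatorname{atan}{\left(s \right)}}{4} + C.
The condition gives C = \frac{1}{2} - (0) = \frac{1}{2}.
So G(s) = \frac{3 \operatorname{atan}{\left(s \right)}}{4} + \frac{1}{2}.
Check: d/ds[\frac{3 \operatorname{atan}{\left(s \right)}}{4} + \frac{1}{2}] = \frac{3}{4 s^{2} + 4} = G'(s).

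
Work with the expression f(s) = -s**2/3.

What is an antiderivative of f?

An antiderivative is F(s) = -s**3/9.

An antiderivative F(s) passes only if d/ds[F] lands on f(s) exactly.
Check: d/ds[-s**3/9] = -s**2/3 = f(s).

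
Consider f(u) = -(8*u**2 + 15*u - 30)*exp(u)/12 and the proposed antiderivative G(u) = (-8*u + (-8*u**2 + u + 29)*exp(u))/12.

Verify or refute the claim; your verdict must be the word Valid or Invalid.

d/du[G] = -2*u**2*exp(u)/3 - 5*u*exp(u)/4 + 5*exp(u)/2 - 2/3
d/du[G] - f(u) = -2/3 != 0.

Invalid: d/du[G] - f = -2/3, which is not 0.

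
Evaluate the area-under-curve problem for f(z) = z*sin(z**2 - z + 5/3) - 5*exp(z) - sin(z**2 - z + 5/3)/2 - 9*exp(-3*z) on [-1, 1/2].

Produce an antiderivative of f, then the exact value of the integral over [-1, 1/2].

Antiderivative: F(z) = -(10*exp(4*z) + exp(3*z)*cos(z**2 - z + 5/3) - 6)*exp(-3*z)/2; value = -3*exp(3) - 5*exp(1/2) + cos(11/3)/2 - cos(17/12)/2 + 3*exp(-3/2) + 5*exp(-1)

Integrate term by term and add the pieces.
F(z) = -(10*exp(4*z) + exp(3*z)*cos(z**2 - z + 5/3) - 6)*exp(-3*z)/2 is an antiderivative of f.
Check: d/dz[-(10*exp(4*z) + exp(3*z)*cos(z**2 - z + 5/3) - 6)*exp(-3*z)/2] = (2*z*exp(3*z)*sin(z**2 - z + 5/3) - 10*exp(4*z) - exp(3*z)*sin(z**2 - z + 5/3) - 18)*exp(-3*z)/2, which equals f(z).
F(1/2) = -5*exp(1/2) - cos(17/12)/2 + 3*exp(-3/2); F(-1) = -5*exp(-1) - cos(11/3)/2 + 3*exp(3).
Integral = F(1/2) - F(-1) = -3*exp(3) - 5*exp(1/2) + cos(11/3)/2 - cos(17/12)/2 + 3*exp(-3/2) + 5*exp(-1).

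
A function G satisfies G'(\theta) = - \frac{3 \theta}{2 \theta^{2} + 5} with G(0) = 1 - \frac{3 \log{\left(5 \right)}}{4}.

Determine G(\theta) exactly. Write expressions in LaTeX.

G(\theta) = - \frac{3 \log{\left(2 \theta^{2} + 5 \right)} - 4}{4}

G'(\theta) matches the chain-rule pattern g'(h)*h' with inner function h(\theta) = 2 \theta^{2} + 5; substituting u = h(\theta) collapses the integral.
A general antiderivative is - \frac{3 \log{\left(2 \theta^{2} + 5 \right)}}{4} + C.
The condition gives C = 1 - \frac{3 \log{\left(5 \right)}}{4} - (- \frac{3 \log{\left(5 \right)}}{4}) = 1.
So G(\theta) = - \frac{3 \log{\left(2 \theta^{2} + 5 \right)} - 4}{4}.
Check: d/d\theta[- \frac{3 \log{\left(2 \theta^{2} + 5 \right)} - 4}{4}] = - \frac{3 \theta}{2 \theta^{2} + 5} = G'(\theta).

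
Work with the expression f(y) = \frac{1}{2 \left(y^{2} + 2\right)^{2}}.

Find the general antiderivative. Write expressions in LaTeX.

Whatever form F(y) takes, F'(y) = f(y) is non-negotiable.
Check: d/dy[\frac{y}{8 y^{2} + 16} + \frac{\sqrt{2} \operatorname{atan}{\left(\frac{\sqrt{2} y}{2} \right)}}{16}] = \frac{1}{2 y^{4} + 8 y^{2} + 8}, which equals f(y).

F(y) = \frac{y}{8 y^{2} + 16} + \frac{\sqrt{2} \operatorname{atan}{\left(\frac{\sqrt{2} y}{2} \right)}}{16} + C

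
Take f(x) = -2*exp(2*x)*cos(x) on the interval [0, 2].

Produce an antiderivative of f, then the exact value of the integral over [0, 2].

Antiderivative: F(x) = 2*(-sin(x) - 2*cos(x))*exp(2*x)/5; value = -2*exp(4)*sin(2)/5 + 4/5 - 4*exp(4)*cos(2)/5

Check any antiderivative F(x) by computing F'(x) and comparing it with f(x).
F(x) = 2*(-sin(x) - 2*cos(x))*exp(2*x)/5 is an antiderivative of f.
Check: d/dx[2*(-sin(x) - 2*cos(x))*exp(2*x)/5] = -2*exp(2*x)*cos(x) = f(x).
F(2) = -2*exp(4)*sin(2)/5 - 4*exp(4)*cos(2)/5; F(0) = -4/5.
Integral = F(2) - F(0) = -2*exp(4)*sin(2)/5 + 4/5 - 4*exp(4)*cos(2)/5.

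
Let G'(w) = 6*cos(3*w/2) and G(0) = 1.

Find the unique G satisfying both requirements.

A candidate passes only if d/dw[G] lands on the given G'(w) exactly.
A general antiderivative is 4*sin(3*w/2) + C.
The condition gives C = 1 - (0) = 1.
So G(w) = 4*sin(3*w/2) + 1.
Check: d/dw[4*sin(3*w/2) + 1] = 6*cos(3*w/2) = G'(w).

G(w) = 4*sin(3*w/2) + 1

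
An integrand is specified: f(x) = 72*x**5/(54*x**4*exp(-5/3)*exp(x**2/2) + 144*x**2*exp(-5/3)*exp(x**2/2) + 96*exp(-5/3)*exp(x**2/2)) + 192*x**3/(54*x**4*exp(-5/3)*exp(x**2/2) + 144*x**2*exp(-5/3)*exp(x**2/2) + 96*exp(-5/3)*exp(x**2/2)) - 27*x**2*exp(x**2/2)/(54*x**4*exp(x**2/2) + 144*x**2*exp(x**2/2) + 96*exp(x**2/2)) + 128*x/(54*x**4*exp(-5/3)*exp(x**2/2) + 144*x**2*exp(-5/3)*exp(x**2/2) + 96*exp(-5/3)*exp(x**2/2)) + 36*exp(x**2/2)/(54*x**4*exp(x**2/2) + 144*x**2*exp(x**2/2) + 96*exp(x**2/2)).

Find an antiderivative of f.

The integrand splits into summands that can be handled one at a time.
Check: d/dx[-(24*x**2*exp(5/3)*exp(-x**2/2) - 9*x + 32*exp(5/3)*exp(-x**2/2))/(6*(3*x**2 + 4))] = (72*x**5*exp(5/3)*exp(x**2/2) + 192*x**3*exp(5/3)*exp(x**2/2) - 27*x**2*exp(x**2) + 128*x*exp(5/3)*exp(x**2/2) + 36*exp(x**2))/(54*x**4*exp(x**2) + 144*x**2*exp(x**2) + 96*exp(x**2)), which equals f(x).

An antiderivative is F(x) = -(24*x**2*exp(5/3)*exp(-x**2/2) - 9*x + 32*exp(5/3)*exp(-x**2/2))/(6*(3*x**2 + 4)).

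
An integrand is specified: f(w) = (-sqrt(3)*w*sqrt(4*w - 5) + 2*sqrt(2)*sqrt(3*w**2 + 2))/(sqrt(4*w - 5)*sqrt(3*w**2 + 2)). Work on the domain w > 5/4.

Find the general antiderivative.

Check any antiderivative F(w) by computing F'(w) and comparing it with f(w).
Check: d/dw[(3*sqrt(2)*sqrt(4*w - 5) - sqrt(3)*sqrt(3*w**2 + 2))/3] = (-sqrt(3)*w*sqrt(4*w - 5) + 2*sqrt(2)*sqrt(3*w**2 + 2))/(sqrt(4*w - 5)*sqrt(3*w**2 + 2)) = f(w).

F(w) = (3*sqrt(2)*sqrt(4*w - 5) - sqrt(3)*sqrt(3*w**2 + 2))/3 + C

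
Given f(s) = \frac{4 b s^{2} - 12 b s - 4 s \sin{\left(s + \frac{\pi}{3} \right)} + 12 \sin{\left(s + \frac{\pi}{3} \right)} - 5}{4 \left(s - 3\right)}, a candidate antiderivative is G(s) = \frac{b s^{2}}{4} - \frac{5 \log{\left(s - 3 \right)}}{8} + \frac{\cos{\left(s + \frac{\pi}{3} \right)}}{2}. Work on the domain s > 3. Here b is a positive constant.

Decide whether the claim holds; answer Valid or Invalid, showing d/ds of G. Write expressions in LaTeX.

d/ds[G] = \frac{4 b s^{2} - 12 b s - 4 s \sin{\left(s + \frac{\pi}{3} \right)} + 12 \sin{\left(s + \frac{\pi}{3} \right)} - 5}{8 s - 24}
d/ds[G] - f(s) = \frac{- 4 b s^{2} + 12 b s + 4 s \sin{\left(s + \frac{\pi}{3} \right)} - 12 \sin{\left(s + \frac{\pi}{3} \right)} + 5}{8 s - 24} != 0.

Invalid: d/ds[G] - f = \frac{- 4 b s^{2} + 12 b s + 4 s \sin{\left(s + \frac{\pi}{3} \right)} - 12 \sin{\left(s + \frac{\pi}{3} \right)} + 5}{8 s - 24}, which is not 0.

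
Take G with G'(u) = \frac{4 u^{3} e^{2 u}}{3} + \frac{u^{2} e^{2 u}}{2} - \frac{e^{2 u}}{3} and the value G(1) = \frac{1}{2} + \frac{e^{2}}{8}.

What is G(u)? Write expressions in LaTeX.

G(u) = \frac{2 u^{3} e^{2 u}}{3} - \frac{3 u^{2} e^{2 u}}{4} + \frac{3 u e^{2 u}}{4} - \frac{13 e^{2 u}}{24} + \frac{1}{2}

G'(u) has the shape v'r + vr' for v = \frac{2 u^{3}}{3} - \frac{3 u^{2}}{4} + \frac{3 u}{4} - \frac{13}{24} and r = e^{2 u} — it is the derivative of the product v*r.
A general antiderivative is \frac{\left(16 u^{3} - 18 u^{2} + 18 u - 13\right) e^{2 u}}{24} + C.
The condition gives C = \frac{1}{2} + \frac{e^{2}}{8} - (\frac{e^{2}}{8}) = \frac{1}{2}.
So G(u) = \frac{2 u^{3} e^{2 u}}{3} - \frac{3 u^{2} e^{2 u}}{4} + \frac{3 u e^{2 u}}{4} - \frac{13 e^{2 u}}{24} + \frac{1}{2}.
Check: d/du[\frac{2 u^{3} e^{2 u}}{3} - \frac{3 u^{2} e^{2 u}}{4} + \frac{3 u e^{2 u}}{4} - \frac{13 e^{2 u}}{24} + \frac{1}{2}] = \frac{4 u^{3} e^{2 u}}{3} + \frac{u^{2} e^{2 u}}{2} - \frac{e^{2 u}}{3} = G'(u).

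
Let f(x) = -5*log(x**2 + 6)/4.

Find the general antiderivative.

F(x) = -5*(x*log(x**2 + 6) - 2*x + 2*sqrt(6)*atan(sqrt(6)*x/6))/4 + C

Any candidate F(x) must reproduce f(x) exactly when differentiated.
Check: d/dx[-5*(x*log(x**2 + 6) - 2*x + 2*sqrt(6)*atan(sqrt(6)*x/6))/4] = -5*log(x**2 + 6)/4 = f(x).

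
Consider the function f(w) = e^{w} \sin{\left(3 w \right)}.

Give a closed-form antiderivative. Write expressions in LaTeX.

An antiderivative is F(w) = \frac{\left(\sin{\left(3 w \right)} - 3 \cos{\left(3 w \right)}\right) e^{w}}{10}.

A candidate is checked by its d/dw: the result must match f(w).
Check: d/dw[\frac{\left(\sin{\left(3 w \right)} - 3 \cos{\left(3 w \right)}\right) e^{w}}{10}] = e^{w} \sin{\left(3 w \right)} = f(w).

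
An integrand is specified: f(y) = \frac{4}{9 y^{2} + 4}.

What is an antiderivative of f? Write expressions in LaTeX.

A first test for any F(y): its y-derivative must equal f(y) identically.
Check: d/dy[\frac{2 \operatorname{atan}{\left(\frac{3 y}{2} \right)}}{3}] = \frac{4}{9 y^{2} + 4} = f(y).

An antiderivative is F(y) = \frac{2 \operatorname{atan}{\left(\frac{3 y}{2} \right)}}{3}.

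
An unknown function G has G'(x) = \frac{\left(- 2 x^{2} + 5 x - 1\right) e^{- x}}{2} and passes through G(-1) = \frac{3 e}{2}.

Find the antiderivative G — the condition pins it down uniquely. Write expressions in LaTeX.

G(x) = \frac{\left(2 x^{2} - x\right) e^{- x}}{2}

G'(x) has the shape u'v + uv' for u = x^{2} - \frac{x}{2} and v = e^{- x} — it is the derivative of the product u*v.
A general antiderivative is \frac{\left(2 x^{2} - x\right) e^{- x}}{2} + C.
The condition gives C = \frac{3 e}{2} - (\frac{3 e}{2}) = 0.
So G(x) = \frac{\left(2 x^{2} - x\right) e^{- x}}{2}.
Check: d/dx[\frac{\left(2 x^{2} - x\right) e^{- x}}{2}] = \frac{\left(- 2 x^{2} + 5 x - 1\right) e^{- x}}{2} = G'(x).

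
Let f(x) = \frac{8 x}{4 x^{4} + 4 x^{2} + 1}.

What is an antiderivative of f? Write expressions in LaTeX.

f matches the chain-rule pattern g'(h)*h' with inner function h(x) = 2 x^{2} + 1; substituting u = h(x) collapses the integral.
Check: d/dx[- \frac{2}{2 x^{2} + 1}] = \frac{8 x}{4 x^{4} + 4 x^{2} + 1} = f(x).

An antiderivative is F(x) = - \frac{2}{2 x^{2} + 1}.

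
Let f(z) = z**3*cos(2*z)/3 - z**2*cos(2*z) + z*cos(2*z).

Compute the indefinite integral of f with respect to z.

The integrand splits into summands that can be handled one at a time.
Check: d/dz[z**3*sin(2*z)/6 - z**2*sin(2*z)/2 + z**2*cos(2*z)/4 + z*sin(2*z)/4 - z*cos(2*z)/2 + sin(2*z)/4 + cos(2*z)/8] = z**3*cos(2*z)/3 - z**2*cos(2*z) + z*cos(2*z) = f(z).

F(z) = z**3*sin(2*z)/6 - z**2*sin(2*z)/2 + z**2*cos(2*z)/4 + z*sin(2*z)/4 - z*cos(2*z)/2 + sin(2*z)/4 + cos(2*z)/8 + C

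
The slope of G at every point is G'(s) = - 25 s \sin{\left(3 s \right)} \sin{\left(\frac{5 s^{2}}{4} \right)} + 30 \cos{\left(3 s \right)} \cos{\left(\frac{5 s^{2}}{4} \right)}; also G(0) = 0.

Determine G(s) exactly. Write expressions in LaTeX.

G(s) = 10 \sin{\left(3 s \right)} \cos{\left(\frac{5 s^{2}}{4} \right)}

G'(s) has the shape u'v + uv' for u = 10 \cos{\left(\frac{5 s^{2}}{4} \right)} and v = \sin{\left(3 s \right)} — it is the derivative of the product u*v.
A general antiderivative is 10 \sin{\left(3 s \right)} \cos{\left(\frac{5 s^{2}}{4} \right)} + C.
The condition gives C = 0 - (0) = 0.
So G(s) = 10 \sin{\left(3 s \right)} \cos{\left(\frac{5 s^{2}}{4} \right)}.
Check: d/ds[10 \sin{\left(3 s \right)} \cos{\left(\frac{5 s^{2}}{4} \right)}] = - 25 s \sin{\left(3 s \right)} \sin{\left(\frac{5 s^{2}}{4} \right)} + 30 \cos{\left(3 s \right)} \cos{\left(\frac{5 s^{2}}{4} \right)} = G'(s).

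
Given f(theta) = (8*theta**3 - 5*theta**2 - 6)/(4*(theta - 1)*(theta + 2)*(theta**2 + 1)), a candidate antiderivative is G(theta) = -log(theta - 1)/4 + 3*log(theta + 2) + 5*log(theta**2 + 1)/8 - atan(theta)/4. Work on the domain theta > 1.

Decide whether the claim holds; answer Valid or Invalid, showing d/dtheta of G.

Invalid: d/dtheta[G] - f = (8*theta**3 - 5*theta**2 - 6)/(4*theta**4 + 4*theta**3 - 4*theta**2 + 4*theta - 8), which is not 0.

d/dtheta[G] = (8*theta**3 - 5*theta**2 - 6)/(2*theta**4 + 2*theta**3 - 2*theta**2 + 2*theta - 4)
d/dtheta[G] - f(theta) = (8*theta**3 - 5*theta**2 - 6)/(4*theta**4 + 4*theta**3 - 4*theta**2 + 4*theta - 8) != 0.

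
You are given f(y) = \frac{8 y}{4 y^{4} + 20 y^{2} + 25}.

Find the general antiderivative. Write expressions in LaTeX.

F(y) = - \frac{2}{2 y^{2} + 5} + C

The substitution u = y^{2} + \frac{5}{2} works: f is exactly (dF/du)*(du/dy) for that inner function.
Check: d/dy[- \frac{2}{2 y^{2} + 5}] = \frac{8 y}{4 y^{4} + 20 y^{2} + 25} = f(y).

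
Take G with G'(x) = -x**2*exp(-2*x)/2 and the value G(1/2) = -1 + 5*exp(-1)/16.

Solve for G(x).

G(x) = x**2*exp(-2*x)/4 + x*exp(-2*x)/4 - 1 + exp(-2*x)/8

Recognize the product-rule pattern: G'(x) = u'v + uv' with u = x**2/4 + x/4 + 1/8, v = exp(-2*x), so integration by parts undoes it.
A general antiderivative is (2*x**2 + 2*x + 1)*exp(-2*x)/8 + C.
The condition gives C = -1 + 5*exp(-1)/16 - (5*exp(-1)/16) = -1.
So G(x) = x**2*exp(-2*x)/4 + x*exp(-2*x)/4 - 1 + exp(-2*x)/8.
Check: d/dx[x**2*exp(-2*x)/4 + x*exp(-2*x)/4 - 1 + exp(-2*x)/8] = -x**2*exp(-2*x)/2 = G'(x).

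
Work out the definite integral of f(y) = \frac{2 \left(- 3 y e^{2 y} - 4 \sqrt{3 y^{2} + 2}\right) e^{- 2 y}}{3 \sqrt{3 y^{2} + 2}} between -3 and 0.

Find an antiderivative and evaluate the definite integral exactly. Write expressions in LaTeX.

Antiderivative: F(y) = - \frac{2 \sqrt{3 y^{2} + 2}}{3} + \frac{4 e^{- 2 y}}{3}; value = - \frac{4 e^{6}}{3} - \frac{2 \sqrt{2}}{3} + \frac{4}{3} + \frac{2 \sqrt{29}}{3}

A first test for any F(y): its y-derivative must equal f(y) identically.
F(y) = - \frac{2 \sqrt{3 y^{2} + 2}}{3} + \frac{4 e^{- 2 y}}{3} is an antiderivative of f.
Check: d/dy[- \frac{2 \sqrt{3 y^{2} + 2}}{3} + \frac{4 e^{- 2 y}}{3}] = \frac{\left(- 6 y e^{2 y} - 8 \sqrt{3 y^{2} + 2}\right) e^{- 2 y}}{3 \sqrt{3 y^{2} + 2}}, which equals f(y).
F(0) = \frac{4}{3} - \frac{2 \sqrt{2}}{3}; F(-3) = - \frac{2 \sqrt{29}}{3} + \frac{4 e^{6}}{3}.
Integral = F(0) - F(-3) = - \frac{4 e^{6}}{3} - \frac{2 \sqrt{2}}{3} + \frac{4}{3} + \frac{2 \sqrt{29}}{3}.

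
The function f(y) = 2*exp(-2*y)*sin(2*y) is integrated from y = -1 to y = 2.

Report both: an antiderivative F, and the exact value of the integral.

Antiderivative: F(y) = (-sin(2*y) - cos(2*y))*exp(-2*y)/2; value = -exp(2)*sin(2)/2 + exp(2)*cos(2)/2 - exp(-4)*cos(4)/2 - exp(-4)*sin(4)/2

A candidate is checked by its d/dy: the result must match f(y).
F(y) = (-sin(2*y) - cos(2*y))*exp(-2*y)/2 is an antiderivative of f.
Check: d/dy[(-sin(2*y) - cos(2*y))*exp(-2*y)/2] = 2*exp(-2*y)*sin(2*y) = f(y).
F(2) = -exp(-4)*cos(4)/2 - exp(-4)*sin(4)/2; F(-1) = -exp(2)*cos(2)/2 + exp(2)*sin(2)/2.
Integral = F(2) - F(-1) = -exp(2)*sin(2)/2 + exp(2)*cos(2)/2 - exp(-4)*cos(4)/2 - exp(-4)*sin(4)/2.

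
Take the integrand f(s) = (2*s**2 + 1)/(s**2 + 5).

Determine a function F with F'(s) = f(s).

An antiderivative is F(s) = 2*s - 9*sqrt(5)*atan(sqrt(5)*s/5)/5.

Whatever form F(s) takes, F'(s) = f(s) is non-negotiable.
Check: d/ds[2*s - 9*sqrt(5)*atan(sqrt(5)*s/5)/5] = (2*s**2 + 1)/(s**2 + 5) = f(s).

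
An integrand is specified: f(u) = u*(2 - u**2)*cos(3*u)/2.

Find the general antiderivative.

F(u) = -u**3*sin(3*u)/6 - u**2*cos(3*u)/6 + 4*u*sin(3*u)/9 + 4*cos(3*u)/27 + C

Whatever form F(u) takes, F'(u) = f(u) is non-negotiable.
Check: d/du[-u**3*sin(3*u)/6 - u**2*cos(3*u)/6 + 4*u*sin(3*u)/9 + 4*cos(3*u)/27] = -u**3*cos(3*u)/2 + u*cos(3*u), which equals f(u).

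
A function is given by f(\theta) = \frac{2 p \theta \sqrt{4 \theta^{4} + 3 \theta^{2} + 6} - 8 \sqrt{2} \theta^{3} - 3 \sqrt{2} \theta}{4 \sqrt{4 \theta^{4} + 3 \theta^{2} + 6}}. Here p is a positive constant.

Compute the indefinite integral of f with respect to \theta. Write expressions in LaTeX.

F(\theta) = \frac{p \theta^{2} - \sqrt{2} \sqrt{4 \theta^{4} + 3 \theta^{2} + 6}}{4} + C

Any candidate F(\theta) must reproduce f(\theta) exactly when differentiated.
Check: d/d\theta[\frac{p \theta^{2} - \sqrt{2} \sqrt{4 \theta^{4} + 3 \theta^{2} + 6}}{4}] = \frac{2 p \theta \sqrt{4 \theta^{4} + 3 \theta^{2} + 6} - 8 \sqrt{2} \theta^{3} - 3 \sqrt{2} \theta}{4 \sqrt{4 \theta^{4} + 3 \theta^{2} + 6}} = f(\theta).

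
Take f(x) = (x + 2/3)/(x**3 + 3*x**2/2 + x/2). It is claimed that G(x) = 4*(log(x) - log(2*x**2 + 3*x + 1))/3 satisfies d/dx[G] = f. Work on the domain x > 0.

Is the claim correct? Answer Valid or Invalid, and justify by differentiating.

d/dx[G] = (4 - 8*x**2)/(6*x**3 + 9*x**2 + 3*x)
d/dx[G] - f(x) = (-8*x - 6)/(6*x**2 + 9*x + 3) != 0.

Invalid: d/dx[G] - f = (-8*x - 6)/(6*x**2 + 9*x + 3), which is not 0.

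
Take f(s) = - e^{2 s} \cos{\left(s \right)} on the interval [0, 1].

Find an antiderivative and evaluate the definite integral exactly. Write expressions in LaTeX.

Antiderivative: F(s) = - \frac{e^{2 s} \sin{\left(s \right)}}{5} - \frac{2 e^{2 s} \cos{\left(s \right)}}{5}; value = - \frac{2 e^{2} \cos{\left(1 \right)}}{5} - \frac{e^{2} \sin{\left(1 \right)}}{5} + \frac{2}{5}

Differentiate the proposed F(s) back; it has to land on f(s) exactly.
F(s) = - \frac{e^{2 s} \sin{\left(s \right)}}{5} - \frac{2 e^{2 s} \cos{\left(s \right)}}{5} is an antiderivative of f.
Check: d/ds[- \frac{e^{2 s} \sin{\left(s \right)}}{5} - \frac{2 e^{2 s} \cos{\left(s \right)}}{5}] = - e^{2 s} \cos{\left(s \right)} = f(s).
F(1) = - \frac{2 e^{2} \cos{\left(1 \right)}}{5} - \frac{e^{2} \sin{\left(1 \right)}}{5}; F(0) = - \frac{2}{5}.
Integral = F(1) - F(0) = - \frac{2 e^{2} \cos{\left(1 \right)}}{5} - \frac{e^{2} \sin{\left(1 \right)}}{5} + \frac{2}{5}.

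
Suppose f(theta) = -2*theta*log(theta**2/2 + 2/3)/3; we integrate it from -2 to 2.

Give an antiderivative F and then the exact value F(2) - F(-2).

Antiderivative: F(theta) = -theta**2*log(theta**2/2 + 2/3)/3 + theta**2/3 - 4*log(3*theta**2 + 4)/9; value = 0

An antiderivative F(theta) passes only if d/dtheta[F] lands on f(theta) exactly.
F(theta) = -theta**2*log(theta**2/2 + 2/3)/3 + theta**2/3 - 4*log(3*theta**2 + 4)/9 is an antiderivative of f.
Check: d/dtheta[-theta**2*log(theta**2/2 + 2/3)/3 + theta**2/3 - 4*log(3*theta**2 + 4)/9] = -2*theta*log(3*theta**2 + 4)/3 + 2*theta*log(6)/3, which equals f(theta).
F(2) = -4*log(8/3)/3 - 4*log(16)/9 + 4/3; F(-2) = -4*log(8/3)/3 - 4*log(16)/9 + 4/3.
Integral = F(2) - F(-2) = 0.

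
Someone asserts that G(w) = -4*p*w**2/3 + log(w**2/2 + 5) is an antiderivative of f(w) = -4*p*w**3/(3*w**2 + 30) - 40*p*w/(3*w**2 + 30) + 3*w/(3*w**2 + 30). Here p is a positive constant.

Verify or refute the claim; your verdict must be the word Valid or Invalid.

d/dw[G] = (-8*p*w**3 - 80*p*w + 6*w)/(3*w**2 + 30)
d/dw[G] - f(w) = (-4*p*w**3 - 40*p*w + 3*w)/(3*w**2 + 30) != 0.

Invalid: d/dw[G] - f = (-4*p*w**3 - 40*p*w + 3*w)/(3*w**2 + 30), which is not 0.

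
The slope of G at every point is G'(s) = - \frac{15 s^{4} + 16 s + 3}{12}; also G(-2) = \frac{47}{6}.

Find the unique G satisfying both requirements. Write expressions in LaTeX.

Whatever form G(s) takes, its d/ds must return the stated G'(s).
A general antiderivative is - \frac{s^{5}}{4} - \frac{2 s^{2}}{3} - \frac{s}{4} + C.
The condition gives C = \frac{47}{6} - (\frac{35}{6}) = 2.
So G(s) = - \frac{3 s^{5} + 8 s^{2} + 3 s - 24}{12}.
Check: d/ds[- \frac{3 s^{5} + 8 s^{2} + 3 s - 24}{12}] = - \frac{5 s^{4}}{4} - \frac{4 s}{3} - \frac{1}{4}, which equals G'(s).

G(s) = - \frac{3 s^{5} + 8 s^{2} + 3 s - 24}{12}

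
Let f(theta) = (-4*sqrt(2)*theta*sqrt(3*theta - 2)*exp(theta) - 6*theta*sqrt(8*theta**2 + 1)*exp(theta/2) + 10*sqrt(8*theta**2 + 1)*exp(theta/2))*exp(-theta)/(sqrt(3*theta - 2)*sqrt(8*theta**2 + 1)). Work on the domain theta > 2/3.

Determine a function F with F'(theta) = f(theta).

A candidate is checked by its d/dtheta: the result must match f(theta).
Check: d/dtheta[4*sqrt(3*theta - 2)*exp(-theta/2) - sqrt(4*theta**2 + 1/2)] = (-4*sqrt(2)*theta*sqrt(3*theta - 2)*exp(theta) - 6*theta*sqrt(8*theta**2 + 1)*exp(theta/2) + 10*sqrt(8*theta**2 + 1)*exp(theta/2))*exp(-theta)/(sqrt(3*theta - 2)*sqrt(8*theta**2 + 1)) = f(theta).

An antiderivative is F(theta) = 4*sqrt(3*theta - 2)*exp(-theta/2) - sqrt(4*theta**2 + 1/2).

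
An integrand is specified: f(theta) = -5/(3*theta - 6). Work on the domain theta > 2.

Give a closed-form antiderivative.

An antiderivative is F(theta) = -5*log(theta/2 - 1)/3.

Any candidate F(theta) must reproduce f(theta) exactly when differentiated.
Check: d/dtheta[-5*log(theta/2 - 1)/3] = -5/(3*theta - 6) = f(theta).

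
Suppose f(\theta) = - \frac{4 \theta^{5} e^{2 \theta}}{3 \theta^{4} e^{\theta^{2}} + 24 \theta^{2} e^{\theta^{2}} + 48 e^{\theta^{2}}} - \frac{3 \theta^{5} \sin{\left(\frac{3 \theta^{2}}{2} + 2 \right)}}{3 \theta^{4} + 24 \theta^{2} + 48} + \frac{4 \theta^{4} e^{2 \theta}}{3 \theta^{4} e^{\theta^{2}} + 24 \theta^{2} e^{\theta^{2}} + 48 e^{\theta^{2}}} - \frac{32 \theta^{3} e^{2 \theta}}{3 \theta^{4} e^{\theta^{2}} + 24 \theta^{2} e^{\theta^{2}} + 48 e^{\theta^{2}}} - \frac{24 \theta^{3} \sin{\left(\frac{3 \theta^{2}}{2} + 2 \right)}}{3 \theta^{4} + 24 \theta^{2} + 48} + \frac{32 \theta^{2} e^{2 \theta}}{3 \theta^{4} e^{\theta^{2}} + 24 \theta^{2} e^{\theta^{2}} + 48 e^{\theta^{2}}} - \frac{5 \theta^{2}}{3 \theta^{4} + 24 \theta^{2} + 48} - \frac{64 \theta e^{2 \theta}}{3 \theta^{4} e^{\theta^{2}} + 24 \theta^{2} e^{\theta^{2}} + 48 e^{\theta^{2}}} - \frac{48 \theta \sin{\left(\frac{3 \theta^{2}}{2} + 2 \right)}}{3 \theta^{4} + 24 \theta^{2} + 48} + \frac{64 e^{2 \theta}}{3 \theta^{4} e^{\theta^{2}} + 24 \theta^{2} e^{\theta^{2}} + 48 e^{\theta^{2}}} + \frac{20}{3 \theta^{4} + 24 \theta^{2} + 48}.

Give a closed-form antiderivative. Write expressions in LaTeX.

An antiderivative is F(\theta) = \frac{2 \theta^{2} e^{2 \theta} e^{- \theta^{2}} + \theta^{2} \cos{\left(\frac{3 \theta^{2}}{2} + 2 \right)} + 5 \theta + 8 e^{2 \theta} e^{- \theta^{2}} + 4 \cos{\left(\frac{3 \theta^{2}}{2} + 2 \right)}}{3 \left(\theta^{2} + 4\right)}.

The integrand splits into summands that can be handled one at a time.
Check: d/d\theta[\frac{2 \theta^{2} e^{2 \theta} e^{- \theta^{2}} + \theta^{2} \cos{\left(\frac{3 \theta^{2}}{2} + 2 \right)} + 5 \theta + 8 e^{2 \theta} e^{- \theta^{2}} + 4 \cos{\left(\frac{3 \theta^{2}}{2} + 2 \right)}}{3 \left(\theta^{2} + 4\right)}] = \frac{- 4 \theta^{5} e^{2 \theta} - 3 \theta^{5} e^{\theta^{2}} \sin{\left(\frac{3 \theta^{2}}{2} + 2 \right)} + 4 \theta^{4} e^{2 \theta} - 32 \theta^{3} e^{2 \theta} - 24 \theta^{3} e^{\theta^{2}} \sin{\left(\frac{3 \theta^{2}}{2} + 2 \right)} + 32 \theta^{2} e^{2 \theta} - 5 \theta^{2} e^{\theta^{2}} - 64 \theta e^{2 \theta} - 48 \theta e^{\theta^{2}} \sin{\left(\frac{3 \theta^{2}}{2} + 2 \right)} + 64 e^{2 \theta} + 20 e^{\theta^{2}}}{3 \theta^{4} e^{\theta^{2}} + 24 \theta^{2} e^{\theta^{2}} + 48 e^{\theta^{2}}}, which equals f(\theta).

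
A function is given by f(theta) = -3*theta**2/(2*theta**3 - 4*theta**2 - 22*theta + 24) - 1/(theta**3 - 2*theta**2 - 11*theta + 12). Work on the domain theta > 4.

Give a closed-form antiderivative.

An antiderivative is F(theta) = -25*log(theta - 4)/21 + 5*log(theta - 1)/24 - 29*log(theta + 3)/56.

The denominator factors as 2*(theta - 4)*(theta - 1)*(theta + 3); partial fractions split f into directly integrable pieces: -29/(56*(theta + 3)) + 5/(24*(theta - 1)) - 25/(21*(theta - 4)).
Check: d/dtheta[-25*log(theta - 4)/21 + 5*log(theta - 1)/24 - 29*log(theta + 3)/56] = (-3*theta**2 - 2)/(2*theta**3 - 4*theta**2 - 22*theta + 24), which equals f(theta).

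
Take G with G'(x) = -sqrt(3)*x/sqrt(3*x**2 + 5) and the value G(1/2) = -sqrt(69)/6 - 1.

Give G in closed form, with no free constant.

G(x) = -sqrt(x**2 + 5/3) - 1

The substitution u = x**2 + 5/3 works: G'(x) is exactly (dG/du)*(du/dx) for that inner function.
A general antiderivative is -sqrt(x**2 + 5/3) + C.
The condition gives C = -sqrt(69)/6 - 1 - (-sqrt(69)/6) = -1.
So G(x) = -sqrt(x**2 + 5/3) - 1.
Check: d/dx[-sqrt(x**2 + 5/3) - 1] = -sqrt(3)*x/sqrt(3*x**2 + 5) = G'(x).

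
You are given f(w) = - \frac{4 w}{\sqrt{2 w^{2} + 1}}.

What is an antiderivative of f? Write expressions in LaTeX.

An antiderivative is F(w) = - 2 \sqrt{2 w^{2} + 1}.

The substitution u = 2 w^{2} + 1 works: f is exactly (dF/du)*(du/dw) for that inner function.
Check: d/dw[- 2 \sqrt{2 w^{2} + 1}] = - \frac{4 w}{\sqrt{2 w^{2} + 1}} = f(w).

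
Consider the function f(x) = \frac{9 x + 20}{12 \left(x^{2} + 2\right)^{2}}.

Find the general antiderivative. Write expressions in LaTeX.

An antiderivative F(x) passes only if d/dx[F] lands on f(x) exactly.
Check: d/dx[\frac{5 \sqrt{2} x^{2} \operatorname{atan}{\left(\frac{\sqrt{2} x}{2} \right)} + 10 x + 10 \sqrt{2} \operatorname{atan}{\left(\frac{\sqrt{2} x}{2} \right)} - 9}{24 x^{2} + 48}] = \frac{9 x + 20}{12 x^{4} + 48 x^{2} + 48}, which equals f(x).

F(x) = \frac{5 \sqrt{2} x^{2} \operatorname{atan}{\left(\frac{\sqrt{2} x}{2} \right)} + 10 x + 10 \sqrt{2} \operatorname{atan}{\left(\frac{\sqrt{2} x}{2} \right)} - 9}{24 x^{2} + 48} + C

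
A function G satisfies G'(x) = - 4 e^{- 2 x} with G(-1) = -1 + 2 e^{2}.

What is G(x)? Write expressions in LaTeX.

The proposed G(x) is checked by its d/dx: the result must match the given G'(x).
A general antiderivative is 2 e^{- 2 x} + C.
The condition gives C = -1 + 2 e^{2} - (2 e^{2}) = -1.
So G(x) = \left(2 - e^{2 x}\right) e^{- 2 x}.
Check: d/dx[\left(2 - e^{2 x}\right) e^{- 2 x}] = - 4 e^{- 2 x} = G'(x).

G(x) = \left(2 - e^{2 x}\right) e^{- 2 x}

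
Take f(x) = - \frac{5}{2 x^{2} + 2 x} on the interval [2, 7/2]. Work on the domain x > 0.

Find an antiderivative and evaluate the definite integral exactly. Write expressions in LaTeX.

Factor the denominator (2 x \left(x + 1\right)) and decompose: f = \frac{5}{2 \left(x + 1\right)} - \frac{5}{2 x}; each piece integrates to a log, atan, or power term.
F(x) = - \frac{5 \log{\left(x \right)}}{2} + \frac{5 \log{\left(x + 1 \right)}}{2} is an antiderivative of f.
Check: d/dx[- \frac{5 \log{\left(x \right)}}{2} + \frac{5 \log{\left(x + 1 \right)}}{2}] = - \frac{5}{2 x^{2} + 2 x} = f(x).
F(7/2) = - \frac{5 \log{\left(\frac{7}{2} \right)}}{2} + \frac{5 \log{\left(\frac{9}{2} \right)}}{2}; F(2) = - \frac{5 \log{\left(2 \right)}}{2} + \frac{5 \log{\left(3 \right)}}{2}.
Integral = F(7/2) - F(2) = - \frac{5 \log{\left(\frac{7}{2} \right)}}{2} - \frac{5 \log{\left(3 \right)}}{2} + \frac{5 \log{\left(2 \right)}}{2} + \frac{5 \log{\left(\frac{9}{2} \right)}}{2}.

Antiderivative: F(x) = - \frac{5 \log{\left(x \right)}}{2} + \frac{5 \log{\left(x + 1 \right)}}{2}; value = - \frac{5 \log{\left(\frac{7}{2} \right)}}{2} - \frac{5 \log{\left(3 \right)}}{2} + \frac{5 \log{\left(2 \right)}}{2} + \frac{5 \log{\left(\frac{9}{2} \right)}}{2}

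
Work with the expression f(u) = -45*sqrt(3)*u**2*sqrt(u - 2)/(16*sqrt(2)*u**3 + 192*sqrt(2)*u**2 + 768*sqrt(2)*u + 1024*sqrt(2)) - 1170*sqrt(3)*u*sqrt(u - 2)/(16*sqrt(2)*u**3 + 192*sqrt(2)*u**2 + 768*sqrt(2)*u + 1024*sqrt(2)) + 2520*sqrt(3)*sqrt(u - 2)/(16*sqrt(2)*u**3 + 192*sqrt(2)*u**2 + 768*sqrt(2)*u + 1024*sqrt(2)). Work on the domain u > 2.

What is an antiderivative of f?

An antiderivative is F(u) = -45*sqrt(6)*(u - 2)**(5/2)/(16*(u + 4)**2).

f has the shape v'r + vr' for v = -5*(3*u/2 - 3)**(5/2)/2 and r = (u + 4)**(-2) — it is the derivative of the product v*r.
Check: d/du[-45*sqrt(6)*(u - 2)**(5/2)/(16*(u + 4)**2)] = (-45*sqrt(6)*u**2*sqrt(u - 2) - 1170*sqrt(6)*u*sqrt(u - 2) + 2520*sqrt(6)*sqrt(u - 2))/(32*u**3 + 384*u**2 + 1536*u + 2048), which equals f(u).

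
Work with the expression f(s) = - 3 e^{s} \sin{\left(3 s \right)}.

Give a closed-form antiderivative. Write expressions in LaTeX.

A first test for any F(s): its s-derivative must equal f(s) identically.
Check: d/ds[\frac{3 \left(- \sin{\left(3 s \right)} + 3 \cos{\left(3 s \right)}\right) e^{s}}{10}] = - 3 e^{s} \sin{\left(3 s \right)} = f(s).

An antiderivative is F(s) = \frac{3 \left(- \sin{\left(3 s \right)} + 3 \cos{\left(3 s \right)}\right) e^{s}}{10}.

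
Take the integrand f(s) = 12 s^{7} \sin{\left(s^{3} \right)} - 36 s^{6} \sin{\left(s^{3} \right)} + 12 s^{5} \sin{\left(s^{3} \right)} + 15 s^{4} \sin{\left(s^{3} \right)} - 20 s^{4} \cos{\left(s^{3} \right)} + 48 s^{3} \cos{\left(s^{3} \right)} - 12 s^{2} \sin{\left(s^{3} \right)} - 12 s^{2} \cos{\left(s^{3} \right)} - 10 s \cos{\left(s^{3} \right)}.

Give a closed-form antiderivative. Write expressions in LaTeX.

f has the shape u'v + uv' for u = - 4 s^{5} + 12 s^{4} - 4 s^{3} - 5 s^{2} + 4 and v = \cos{\left(s^{3} \right)} — it is the derivative of the product u*v.
Check: d/ds[- 4 s^{5} \cos{\left(s^{3} \right)} + 12 s^{4} \cos{\left(s^{3} \right)} - 4 s^{3} \cos{\left(s^{3} \right)} - 5 s^{2} \cos{\left(s^{3} \right)} + 4 \cos{\left(s^{3} \right)}] = 12 s^{7} \sin{\left(s^{3} \right)} - 36 s^{6} \sin{\left(s^{3} \right)} + 12 s^{5} \sin{\left(s^{3} \right)} + 15 s^{4} \sin{\left(s^{3} \right)} - 20 s^{4} \cos{\left(s^{3} \right)} + 48 s^{3} \cos{\left(s^{3} \right)} - 12 s^{2} \sin{\left(s^{3} \right)} - 12 s^{2} \cos{\left(s^{3} \right)} - 10 s \cos{\left(s^{3} \right)} = f(s).

An antiderivative is F(s) = - 4 s^{5} \cos{\left(s^{3} \right)} + 12 s^{4} \cos{\left(s^{3} \right)} - 4 s^{3} \cos{\left(s^{3} \right)} - 5 s^{2} \cos{\left(s^{3} \right)} + 4 \cos{\left(s^{3} \right)}.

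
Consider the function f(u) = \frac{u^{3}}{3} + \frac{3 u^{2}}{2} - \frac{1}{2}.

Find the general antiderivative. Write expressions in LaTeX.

F(u) = \frac{u \left(u^{3} + 6 u^{2} - 6\right)}{12} + C

The integrand splits into summands that can be handled one at a time.
Check: d/du[\frac{u \left(u^{3} + 6 u^{2} - 6\right)}{12}] = \frac{u^{3}}{3} + \frac{3 u^{2}}{2} - \frac{1}{2} = f(u).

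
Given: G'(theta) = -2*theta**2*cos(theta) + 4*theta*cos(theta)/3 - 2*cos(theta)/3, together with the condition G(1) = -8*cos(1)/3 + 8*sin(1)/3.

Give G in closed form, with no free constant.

G(theta) = -2*theta**2*sin(theta) + 4*theta*sin(theta)/3 - 4*theta*cos(theta) + 10*sin(theta)/3 + 4*cos(theta)/3

Integrate term by term and add the pieces.
A general antiderivative is -2*theta**2*sin(theta) + 4*theta*sin(theta)/3 - 4*theta*cos(theta) + 10*sin(theta)/3 + 4*cos(theta)/3 + C.
The condition gives C = -8*cos(1)/3 + 8*sin(1)/3 - (-8*cos(1)/3 + 8*sin(1)/3) = 0.
So G(theta) = -2*theta**2*sin(theta) + 4*theta*sin(theta)/3 - 4*theta*cos(theta) + 10*sin(theta)/3 + 4*cos(theta)/3.
Check: d/dtheta[-2*theta**2*sin(theta) + 4*theta*sin(theta)/3 - 4*theta*cos(theta) + 10*sin(theta)/3 + 4*cos(theta)/3] = -2*theta**2*cos(theta) + 4*theta*cos(theta)/3 - 2*cos(theta)/3 = G'(theta).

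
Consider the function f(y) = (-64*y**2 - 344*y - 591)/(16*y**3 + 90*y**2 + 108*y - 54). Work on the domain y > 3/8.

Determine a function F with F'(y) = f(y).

An antiderivative is F(y) = -4*log(4*y - 3/2) - 5/(2*y + 6).

An antiderivative F(y) passes only if d/dy[F] lands on f(y) exactly.
Check: d/dy[-4*log(4*y - 3/2) - 5/(2*y + 6)] = (-64*y**2 - 344*y - 591)/(16*y**3 + 90*y**2 + 108*y - 54) = f(y).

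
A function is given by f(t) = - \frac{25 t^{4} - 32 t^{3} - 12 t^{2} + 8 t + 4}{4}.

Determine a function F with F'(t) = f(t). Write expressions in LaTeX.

An antiderivative is F(t) = - \frac{5 t^{5}}{4} + 2 t^{4} + t^{3} - t^{2} - t.

An antiderivative F(t) passes only if d/dt[F] lands on f(t) exactly.
Check: d/dt[- \frac{5 t^{5}}{4} + 2 t^{4} + t^{3} - t^{2} - t] = - \frac{25 t^{4}}{4} + 8 t^{3} + 3 t^{2} - 2 t - 1, which equals f(t).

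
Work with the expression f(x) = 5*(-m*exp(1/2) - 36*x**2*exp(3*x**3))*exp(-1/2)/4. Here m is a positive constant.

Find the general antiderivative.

F(x) = 5*(-m*x - 4*exp(3*x**3 - 1/2))/4 + C

A candidate is checked by its d/dx: the result must match f(x).
Check: d/dx[5*(-m*x - 4*exp(3*x**3 - 1/2))/4] = -5*m/4 - 45*x**2*exp(-1/2)*exp(3*x**3), which equals f(x).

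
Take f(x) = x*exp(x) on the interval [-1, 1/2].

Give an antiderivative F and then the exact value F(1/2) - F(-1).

Antiderivative: F(x) = (x - 1)*exp(x); value = -exp(1/2)/2 + 2*exp(-1)

Recognize the product-rule pattern: f = u'v + uv' with u = x - 1, v = exp(x), so integration by parts undoes it.
F(x) = (x - 1)*exp(x) is an antiderivative of f.
Check: d/dx[(x - 1)*exp(x)] = x*exp(x) = f(x).
F(1/2) = -exp(1/2)/2; F(-1) = -2*exp(-1).
Integral = F(1/2) - F(-1) = -exp(1/2)/2 + 2*exp(-1).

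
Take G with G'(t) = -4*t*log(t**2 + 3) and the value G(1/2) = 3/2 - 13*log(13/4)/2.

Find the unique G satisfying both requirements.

G(t) = -2*t**2*log(t**2 + 3) + 2*t**2 - 6*log(t**2 + 3) + 1

Recover the given G'(t) by differentiating a candidate G(t); any mismatch rules it out.
A general antiderivative is -2*t**2*log(t**2 + 3) + 2*t**2 - 6*log(t**2 + 3) + C.
The condition gives C = 3/2 - 13*log(13/4)/2 - (1/2 - 13*log(13/4)/2) = 1.
So G(t) = -2*t**2*log(t**2 + 3) + 2*t**2 - 6*log(t**2 + 3) + 1.
Check: d/dt[-2*t**2*log(t**2 + 3) + 2*t**2 - 6*log(t**2 + 3) + 1] = -4*t*log(t**2 + 3) = G'(t).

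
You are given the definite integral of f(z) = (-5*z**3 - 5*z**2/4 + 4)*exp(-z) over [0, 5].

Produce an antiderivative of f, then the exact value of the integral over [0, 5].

Recognize the product-rule pattern: f = u'v + uv' with u = 5*z**3 + 65*z**2/4 + 65*z/2 + 57/2, v = exp(-z), so integration by parts undoes it.
F(z) = (20*z**3 + 65*z**2 + 130*z + 114)*exp(-z)/4 is an antiderivative of f.
Check: d/dz[(20*z**3 + 65*z**2 + 130*z + 114)*exp(-z)/4] = (-20*z**3 - 5*z**2 + 16)*exp(-z)/4, which equals f(z).
F(5) = 4889*exp(-5)/4; F(0) = 57/2.
Integral = F(5) - F(0) = -57/2 + 4889*exp(-5)/4.

Antiderivative: F(z) = (20*z**3 + 65*z**2 + 130*z + 114)*exp(-z)/4; value = -57/2 + 4889*exp(-5)/4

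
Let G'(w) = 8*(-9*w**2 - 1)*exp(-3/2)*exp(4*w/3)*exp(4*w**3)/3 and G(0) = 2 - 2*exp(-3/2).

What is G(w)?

G(w) = 2*(1 - exp(4*w**3 + 4*w/3 - 3/2))

The substitution u = 4*w**3 + 4*w/3 - 3/2 works: G'(w) is exactly (dG/du)*(du/dw) for that inner function.
A general antiderivative is -2*exp(4*w**3 + 4*w/3 - 3/2) + C.
The condition gives C = 2 - 2*exp(-3/2) - (-2*exp(-3/2)) = 2.
So G(w) = 2*(1 - exp(4*w**3 + 4*w/3 - 3/2)).
Check: d/dw[2*(1 - exp(4*w**3 + 4*w/3 - 3/2))] = -24*w**2*exp(-3/2)*exp(4*w/3)*exp(4*w**3) - 8*exp(-3/2)*exp(4*w/3)*exp(4*w**3)/3, which equals G'(w).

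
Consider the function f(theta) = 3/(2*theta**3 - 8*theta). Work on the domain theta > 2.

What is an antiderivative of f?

The denominator factors as 2*theta*(theta - 2)*(theta + 2); partial fractions split f into directly integrable pieces: 3/(16*(theta + 2)) + 3/(16*(theta - 2)) - 3/(8*theta).
Check: d/dtheta[3*(-2*log(theta) + log(theta**2 - 4))/16] = 3/(2*theta**3 - 8*theta) = f(theta).

An antiderivative is F(theta) = 3*(-2*log(theta) + log(theta**2 - 4))/16.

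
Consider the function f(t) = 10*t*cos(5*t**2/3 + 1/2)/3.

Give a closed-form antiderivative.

An antiderivative is F(t) = sin(5*t**2/3 + 1/2).

The substitution u = 5*t**2/3 + 1/2 works: f is exactly (dF/du)*(du/dt) for that inner function.
Check: d/dt[sin(5*t**2/3 + 1/2)] = 10*t*cos(5*t**2/3 + 1/2)/3 = f(t).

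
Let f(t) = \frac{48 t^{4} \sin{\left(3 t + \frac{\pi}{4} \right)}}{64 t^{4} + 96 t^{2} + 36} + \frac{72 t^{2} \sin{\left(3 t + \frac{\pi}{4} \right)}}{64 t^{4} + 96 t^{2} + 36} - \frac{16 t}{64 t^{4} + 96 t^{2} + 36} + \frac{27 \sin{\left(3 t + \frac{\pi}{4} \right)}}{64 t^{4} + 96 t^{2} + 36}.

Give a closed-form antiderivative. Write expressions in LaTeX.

An antiderivative is F(t) = \frac{- 4 t^{2} \cos{\left(3 t + \frac{\pi}{4} \right)} - 3 \cos{\left(3 t + \frac{\pi}{4} \right)} + 2}{16 t^{2} + 12}.

Integrate term by term and add the pieces.
Check: d/dt[\frac{- 4 t^{2} \cos{\left(3 t + \frac{\pi}{4} \right)} - 3 \cos{\left(3 t + \frac{\pi}{4} \right)} + 2}{16 t^{2} + 12}] = \frac{48 t^{4} \sin{\left(3 t + \frac{\pi}{4} \right)} + 72 t^{2} \sin{\left(3 t + \frac{\pi}{4} \right)} - 16 t + 27 \sin{\left(3 t + \frac{\pi}{4} \right)}}{64 t^{4} + 96 t^{2} + 36}, which equals f(t).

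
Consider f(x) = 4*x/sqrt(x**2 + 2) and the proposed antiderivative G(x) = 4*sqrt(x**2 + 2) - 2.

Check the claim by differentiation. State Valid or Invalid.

d/dx[G] = 4*x/sqrt(x**2 + 2)
This equals f(x) exactly, so the claim holds.

Valid. The derivative of G reproduces f.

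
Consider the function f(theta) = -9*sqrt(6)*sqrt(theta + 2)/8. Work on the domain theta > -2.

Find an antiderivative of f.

Check any antiderivative F(theta) by computing F'(theta) and comparing it with f(theta).
Check: d/dtheta[-3*theta*sqrt(3*theta/2 + 3)/2 - 3*sqrt(3*theta/2 + 3)] = sqrt(2)*(-9*sqrt(3)*theta - 18*sqrt(3))/(8*sqrt(theta + 2)), which equals f(theta).

An antiderivative is F(theta) = -3*theta*sqrt(3*theta/2 + 3)/2 - 3*sqrt(3*theta/2 + 3).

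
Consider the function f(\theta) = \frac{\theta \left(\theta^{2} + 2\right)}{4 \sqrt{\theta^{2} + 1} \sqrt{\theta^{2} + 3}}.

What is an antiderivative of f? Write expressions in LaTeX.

f has the shape u'v + uv' for u = \frac{\sqrt{\frac{\theta^{2}}{2} + \frac{1}{2}}}{4} and v = \sqrt{\frac{\theta^{2}}{2} + \frac{3}{2}} — it is the derivative of the product u*v.
Check: d/d\theta[\frac{\sqrt{\frac{\theta^{2}}{2} + \frac{1}{2}} \sqrt{\frac{\theta^{2}}{2} + \frac{3}{2}}}{4}] = \frac{\theta^{3} + 2 \theta}{4 \sqrt{\theta^{2} + 1} \sqrt{\theta^{2} + 3}}, which equals f(\theta).

An antiderivative is F(\theta) = \frac{\sqrt{\frac{\theta^{2}}{2} + \frac{1}{2}} \sqrt{\frac{\theta^{2}}{2} + \frac{3}{2}}}{4}.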